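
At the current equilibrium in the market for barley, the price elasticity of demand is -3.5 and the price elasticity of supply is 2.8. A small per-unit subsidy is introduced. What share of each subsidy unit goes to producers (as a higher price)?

Producer share = 5/9

For a small subsidy around the equilibrium, the benefit split depends on the relative slopes, which at a point are proportional to the elasticities.
Buyer share = εs/(εs + |εd|) = 2.8/(2.8 + 3.5) = 4/9; seller share = |εd|/(εs + |εd|) = 5/9.
So producers capture 5/9 of the subsidy.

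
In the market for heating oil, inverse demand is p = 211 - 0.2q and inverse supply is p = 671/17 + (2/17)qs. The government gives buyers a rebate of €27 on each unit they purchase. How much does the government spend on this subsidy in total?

Pre-subsidy: 211 - 0.2q = 671/17 + (2/17)q gives q* = 540 and p* = 103.
With the rebate, buyers effectively pay pb = ps − 27, where ps is the price sellers receive.
On the curves, pb = 211 - 0.2q and ps = 671/17 + (2/17)q; the wedge ps − pb = 27 gives 671/17 + (2/17)q − (211 - 0.2q) = 27, so q' = 625.
Then pb = 211 − 0.2·625 = 86 and ps = 671/17 + (2/17)·625 = 113.
Government outlay = subsidy × quantity = 27 × 625 = 16875.

Government cost = €16875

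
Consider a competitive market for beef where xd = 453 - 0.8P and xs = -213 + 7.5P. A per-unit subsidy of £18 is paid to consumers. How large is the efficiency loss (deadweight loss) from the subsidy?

Pre-subsidy: 453 - 0.8P = -213 + 7.5P gives P* = 6660/83, x* = 32271/83.
With the rebate, buyers effectively pay Pb = Ps − 18, where Ps is the price sellers receive.
Demand in terms of Ps becomes xd = 453 − 0.8(Ps − 18) = 467.4 - 0.8Ps. Setting this equal to supply: 467.4 - 0.8Ps = -213 + 7.5Ps, so Ps = 6804/83.
Buyers pay Pb = 6804/83 − 18 = 5310/83; x' = -213 + 7.5·(6804/83) = 33351/83.
The subsidy expands output by 33351/83 − 32271/83 = 1080/83 past the efficient level; on those units the gap between marginal cost and willingness to pay runs from 0 up to 18.
DWL = ½ × 18 × 1080/83 = 9720/83.

Deadweight loss = 9720/83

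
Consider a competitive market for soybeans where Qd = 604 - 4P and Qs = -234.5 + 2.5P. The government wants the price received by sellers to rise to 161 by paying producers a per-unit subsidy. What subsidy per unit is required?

At a seller price of 161, quantity supplied is -234.5 + 2.5·161 = 168.
Buyers absorb 168 only when they pay Pb with 604 − 4·Pb = 168, i.e. Pb = 109.
s = Ps − Pb = 161 − 109 = 52.

Required subsidy s = 52 per unit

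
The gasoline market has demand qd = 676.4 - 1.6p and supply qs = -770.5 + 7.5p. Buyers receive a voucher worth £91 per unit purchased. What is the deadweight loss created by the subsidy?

Deadweight loss = £5460

Pre-subsidy: 676.4 - 1.6p = -770.5 + 7.5p gives p* = 159, q* = 422.
With the rebate, buyers effectively pay pb = ps − 91, where ps is the price sellers receive.
Demand in terms of ps becomes qd = 676.4 − 1.6(ps − 91) = 822 - 1.6ps. Setting this equal to supply: 822 - 1.6ps = -770.5 + 7.5ps, so ps = 175.
Buyers pay pb = 175 − 91 = 84; q' = -770.5 + 7.5·175 = 542.
The subsidy expands output by 542 − 422 = 120 past the efficient level; on those units the gap between marginal cost and willingness to pay runs from 0 up to 91.
DWL = ½ × 91 × 120 = 5460.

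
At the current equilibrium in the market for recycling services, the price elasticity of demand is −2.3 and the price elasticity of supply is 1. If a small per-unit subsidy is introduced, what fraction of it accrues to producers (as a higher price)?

For a small subsidy around the equilibrium, the benefit split depends on the relative slopes, which at a point are proportional to the elasticities.
Buyer share = εs/(εs + |εd|) = 1/(1 + 2.3) = 10/33; seller share = |εd|/(εs + |εd|) = 23/33.
So producers capture 23/33 of the subsidy.

Producer share = 23/33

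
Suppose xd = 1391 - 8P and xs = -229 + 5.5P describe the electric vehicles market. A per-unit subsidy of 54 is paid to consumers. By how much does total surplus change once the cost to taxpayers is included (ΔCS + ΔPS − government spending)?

Net change in total surplus = -4752

Pre-subsidy: 1391 - 8P = -229 + 5.5P gives P* = 120, x* = 431.
With the rebate, buyers effectively pay Pb = Ps − 54, where Ps is the price sellers receive.
Demand in terms of Ps becomes xd = 1391 − 8(Ps − 54) = 1823 - 8Ps. Setting this equal to supply: 1823 - 8Ps = -229 + 5.5Ps, so Ps = 152.
Buyers pay Pb = 152 − 54 = 98; x' = -229 + 5.5·152 = 607.
ΔCS = ½(431 + 607)(120 − 98) = 11418; ΔPS = ½(431 + 607)(152 − 120) = 16608.
Government spending = 54 × 607 = 32778.
Net change = 11418 + 16608 − 32778 = -4752. The loss equals the DWL triangle ½·54·176.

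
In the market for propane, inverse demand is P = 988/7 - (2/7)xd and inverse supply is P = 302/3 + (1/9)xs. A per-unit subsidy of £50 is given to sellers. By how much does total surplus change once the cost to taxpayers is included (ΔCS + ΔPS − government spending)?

Pre-subsidy: 988/7 - (2/7)x = 302/3 + (1/9)x gives x* = 102 and P* = 112.
With the subsidy, sellers receive Ps = Pb + 50 for each unit, where Pb is the price buyers pay.
On the curves, Pb = 988/7 - (2/7)x and Ps = 302/3 + (1/9)x; the wedge Ps − Pb = 50 gives 302/3 + (1/9)x − (988/7 - (2/7)x) = 50, so x' = 228.
Then Pb = 988/7 − (2/7)·228 = 76 and Ps = 302/3 + (1/9)·228 = 126.
ΔCS = ½(102 + 228)(112 − 76) = 5940; ΔPS = ½(102 + 228)(126 − 112) = 2310.
Government spending = 50 × 228 = 11400.
Net change = 5940 + 2310 − 11400 = -3150. The loss equals the DWL triangle ½·50·126.

Net change in total surplus = -£3150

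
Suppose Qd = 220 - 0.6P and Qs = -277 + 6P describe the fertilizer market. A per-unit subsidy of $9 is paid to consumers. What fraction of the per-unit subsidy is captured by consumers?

Pre-subsidy: 220 - 0.6P = -277 + 6P gives P* = 2485/33, Q* = 1923/11.
With the rebate, buyers effectively pay Pb = Ps − 9, where Ps is the price sellers receive.
Demand in terms of Ps becomes Qd = 220 − 0.6(Ps − 9) = 225.4 - 0.6Ps. Setting this equal to supply: 225.4 - 0.6Ps = -277 + 6Ps, so Ps = 2512/33.
Buyers pay Pb = 2512/33 − 9 = 2215/33; Q' = -277 + 6·(2512/33) = 1977/11.
Buyers' price falls by P* − Pb = 2485/33 − 2215/33 = 90/11; sellers' price rises by Ps − P* = 2512/33 − 2485/33 = 9/11.
So consumers capture (90/11)/9 = 10/11 of each unit of subsidy.

Consumer share = 10/11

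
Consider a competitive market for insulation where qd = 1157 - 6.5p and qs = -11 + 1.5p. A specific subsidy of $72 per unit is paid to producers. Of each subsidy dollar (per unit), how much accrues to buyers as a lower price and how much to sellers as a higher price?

Buyers gain $13.5 per unit; sellers gain $58.5 per unit

Pre-subsidy: 1157 - 6.5p = -11 + 1.5p gives p* = 146, q* = 208.
With the subsidy, sellers receive ps = pb + 72 for each unit, where pb is the price buyers pay.
Supply in terms of pb becomes qs = -11 + 1.5(pb + 72) = 97 + 1.5pb. Setting this equal to demand: 1157 - 6.5pb = 97 + 1.5pb, so pb = 132.5.
Sellers receive ps = 132.5 + 72 = 204.5; q' = 1157 − 6.5·132.5 = 295.75.
Buyers' price falls by p* − pb = 146 − 132.5 = 13.5; sellers' price rises by ps − p* = 204.5 − 146 = 58.5.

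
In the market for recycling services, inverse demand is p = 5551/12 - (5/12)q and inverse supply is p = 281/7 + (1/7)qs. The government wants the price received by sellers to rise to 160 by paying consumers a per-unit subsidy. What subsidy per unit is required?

At a seller price of 160, quantity supplied is -281 + 7·160 = 839.
Buyers absorb 839 only when they pay pb = 5551/12 − (5/12)·839 = 113.
s = ps − pb = 160 − 113 = 47.

Required subsidy s = 47 per unit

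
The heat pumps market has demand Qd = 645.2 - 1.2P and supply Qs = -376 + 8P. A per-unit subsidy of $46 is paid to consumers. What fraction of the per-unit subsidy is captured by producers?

Pre-subsidy: 645.2 - 1.2P = -376 + 8P gives P* = 111, Q* = 512.
With the rebate, buyers effectively pay Pb = Ps − 46, where Ps is the price sellers receive.
Demand in terms of Ps becomes Qd = 645.2 − 1.2(Ps − 46) = 700.4 - 1.2Ps. Setting this equal to supply: 700.4 - 1.2Ps = -376 + 8Ps, so Ps = 117.
Buyers pay Pb = 117 − 46 = 71; Q' = -376 + 8·117 = 560.
Buyers' price falls by P* − Pb = 111 − 71 = 40; sellers' price rises by Ps − P* = 117 − 111 = 6.
So producers capture 6/46 = 3/23 of each unit of subsidy.

Producer share = 3/23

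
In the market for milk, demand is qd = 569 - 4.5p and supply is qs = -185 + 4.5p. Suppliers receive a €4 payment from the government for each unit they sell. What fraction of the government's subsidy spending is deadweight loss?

Pre-subsidy: 569 - 4.5p = -185 + 4.5p gives p* = 754/9, q* = 192.
With the subsidy, sellers receive ps = pb + 4 for each unit, where pb is the price buyers pay.
Supply in terms of pb becomes qs = -185 + 4.5(pb + 4) = -167 + 4.5pb. Setting this equal to demand: 569 - 4.5pb = -167 + 4.5pb, so pb = 736/9.
Sellers receive ps = 736/9 + 4 = 772/9; q' = 569 − 4.5·(736/9) = 201.
ΔCS = ½(192 + 201)(754/9 − 736/9) = 393; ΔPS = ½(192 + 201)(772/9 − 754/9) = 393.
Government spending = 4 × 201 = 804.
DWL = ½ × 4 × (201 − 192) = 18; fraction = 18 / 804 = 3/134.

DWL / government spending = 3/134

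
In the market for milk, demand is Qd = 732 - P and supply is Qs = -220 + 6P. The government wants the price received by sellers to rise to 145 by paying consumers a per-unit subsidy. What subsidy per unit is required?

Required subsidy s = 63 per unit

At a seller price of 145, quantity supplied is -220 + 6·145 = 650.
Buyers absorb 650 only when they pay Pb with 732 − 1·Pb = 650, i.e. Pb = 82.
s = Ps − Pb = 145 − 82 = 63.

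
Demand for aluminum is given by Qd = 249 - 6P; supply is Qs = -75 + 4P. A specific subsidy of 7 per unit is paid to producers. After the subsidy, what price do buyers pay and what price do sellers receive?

Buyers pay 29.6; sellers receive 36.6

Pre-subsidy: 249 - 6P = -75 + 4P gives P* = 32.4, Q* = 54.6.
With the subsidy, sellers receive Ps = Pb + 7 for each unit, where Pb is the price buyers pay.
Supply in terms of Pb becomes Qs = -75 + 4(Pb + 7) = -47 + 4Pb. Setting this equal to demand: 249 - 6Pb = -47 + 4Pb, so Pb = 29.6.
Sellers receive Ps = 29.6 + 7 = 36.6; Q' = 249 − 6·29.6 = 71.4.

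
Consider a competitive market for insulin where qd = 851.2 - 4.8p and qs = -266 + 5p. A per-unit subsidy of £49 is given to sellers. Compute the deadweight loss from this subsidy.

Pre-subsidy: 851.2 - 4.8p = -266 + 5p gives p* = 114, q* = 304.
With the subsidy, sellers receive ps = pb + 49 for each unit, where pb is the price buyers pay.
Supply in terms of pb becomes qs = -266 + 5(pb + 49) = -21 + 5pb. Setting this equal to demand: 851.2 - 4.8pb = -21 + 5pb, so pb = 89.
Sellers receive ps = 89 + 49 = 138; q' = 851.2 − 4.8·89 = 424.
The subsidy expands output by 424 − 304 = 120 past the efficient level; on those units the gap between marginal cost and willingness to pay runs from 0 up to 49.
DWL = ½ × 49 × 120 = 2940.

Deadweight loss = £2940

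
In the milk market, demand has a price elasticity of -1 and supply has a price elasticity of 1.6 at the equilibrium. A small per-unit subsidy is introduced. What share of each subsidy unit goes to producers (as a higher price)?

For a small subsidy around the equilibrium, the benefit split depends on the relative slopes, which at a point are proportional to the elasticities.
Buyer share = εs/(εs + |εd|) = 1.6/(1.6 + 1) = 8/13; seller share = |εd|/(εs + |εd|) = 5/13.
So producers capture 5/13 of the subsidy.

Producer share = 5/13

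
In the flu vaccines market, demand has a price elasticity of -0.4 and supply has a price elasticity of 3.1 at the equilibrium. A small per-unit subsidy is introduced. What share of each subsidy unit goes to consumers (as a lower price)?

For a small subsidy around the equilibrium, the benefit split depends on the relative slopes, which at a point are proportional to the elasticities.
Buyer share = εs/(εs + |εd|) = 3.1/(3.1 + 0.4) = 31/35; seller share = |εd|/(εs + |εd|) = 4/35.

Consumer share = 31/35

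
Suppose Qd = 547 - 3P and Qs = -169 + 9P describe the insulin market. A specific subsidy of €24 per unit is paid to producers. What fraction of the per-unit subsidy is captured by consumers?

Consumer share = 0.75

Pre-subsidy: 547 - 3P = -169 + 9P gives P* = 179/3, Q* = 368.
With the subsidy, sellers receive Ps = Pb + 24 for each unit, where Pb is the price buyers pay.
Supply in terms of Pb becomes Qs = -169 + 9(Pb + 24) = 47 + 9Pb. Setting this equal to demand: 547 - 3Pb = 47 + 9Pb, so Pb = 125/3.
Sellers receive Ps = 125/3 + 24 = 197/3; Q' = 547 − 3·(125/3) = 422.
Buyers' price falls by P* − Pb = 179/3 − 125/3 = 18; sellers' price rises by Ps − P* = 197/3 − 179/3 = 6.
So consumers capture 18/24 = 0.75 of each unit of subsidy.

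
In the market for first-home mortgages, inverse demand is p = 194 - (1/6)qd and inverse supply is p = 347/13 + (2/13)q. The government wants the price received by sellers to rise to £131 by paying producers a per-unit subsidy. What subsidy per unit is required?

At a seller price of 131, quantity supplied is -173.5 + 6.5·131 = 678.
Buyers absorb 678 only when they pay pb = 194 − (1/6)·678 = 81.
s = ps − pb = 131 − 81 = 50.

Required subsidy s = £50 per unit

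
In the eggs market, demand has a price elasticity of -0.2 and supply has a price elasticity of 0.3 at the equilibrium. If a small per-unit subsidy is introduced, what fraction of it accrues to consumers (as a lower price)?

Consumer share = 0.6

For a small subsidy around the equilibrium, the benefit split depends on the relative slopes, which at a point are proportional to the elasticities.
Buyer share = εs/(εs + |εd|) = 0.3/(0.3 + 0.2) = 0.6; seller share = |εd|/(εs + |εd|) = 0.4.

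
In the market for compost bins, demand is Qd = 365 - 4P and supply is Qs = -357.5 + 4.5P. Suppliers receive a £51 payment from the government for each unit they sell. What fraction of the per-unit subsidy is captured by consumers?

Pre-subsidy: 365 - 4P = -357.5 + 4.5P gives P* = 85, Q* = 25.
With the subsidy, sellers receive Ps = Pb + 51 for each unit, where Pb is the price buyers pay.
Supply in terms of Pb becomes Qs = -357.5 + 4.5(Pb + 51) = -128 + 4.5Pb. Setting this equal to demand: 365 - 4Pb = -128 + 4.5Pb, so Pb = 58.
Sellers receive Ps = 58 + 51 = 109; Q' = 365 − 4·58 = 133.
Buyers' price falls by P* − Pb = 85 − 58 = 27; sellers' price rises by Ps − P* = 109 − 85 = 24.
So consumers capture 27/51 = 9/17 of each unit of subsidy.

Consumer share = 9/17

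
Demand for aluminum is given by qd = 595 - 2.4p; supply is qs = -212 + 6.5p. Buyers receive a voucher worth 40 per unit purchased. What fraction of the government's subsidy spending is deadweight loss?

Pre-subsidy: 595 - 2.4p = -212 + 6.5p gives p* = 8070/89, q* = 33587/89.
With the rebate, buyers effectively pay pb = ps − 40, where ps is the price sellers receive.
Demand in terms of ps becomes qd = 595 − 2.4(ps − 40) = 691 - 2.4ps. Setting this equal to supply: 691 - 2.4ps = -212 + 6.5ps, so ps = 9030/89.
Buyers pay pb = 9030/89 − 40 = 5470/89; q' = -212 + 6.5·(9030/89) = 39827/89.
ΔCS = ½(33587/89 + 39827/89)(8070/89 − 5470/89) = 95438200/7921; ΔPS = ½(33587/89 + 39827/89)(9030/89 − 8070/89) = 35238720/7921.
Government spending = 40 × 39827/89 = 1593080/89.
DWL = ½ × 40 × (39827/89 − 33587/89) = 124800/89; fraction = (124800/89) / (1593080/89) = 3120/39827.

DWL / government spending = 3120/39827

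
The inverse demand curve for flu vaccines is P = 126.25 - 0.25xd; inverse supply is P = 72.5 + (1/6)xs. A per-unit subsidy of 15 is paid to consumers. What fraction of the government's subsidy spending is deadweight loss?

DWL / government spending = 6/55

Pre-subsidy: 126.25 - 0.25x = 72.5 + (1/6)x gives x* = 129 and P* = 94.
With the rebate, buyers effectively pay Pb = Ps − 15, where Ps is the price sellers receive.
On the curves, Pb = 126.25 - 0.25x and Ps = 72.5 + (1/6)x; the wedge Ps − Pb = 15 gives 72.5 + (1/6)x − (126.25 - 0.25x) = 15, so x' = 165.
Then Pb = 126.25 − 0.25·165 = 85 and Ps = 72.5 + (1/6)·165 = 100.
ΔCS = ½(129 + 165)(94 − 85) = 1323; ΔPS = ½(129 + 165)(100 − 94) = 882.
Government spending = 15 × 165 = 2475.
DWL = ½ × 15 × (165 − 129) = 270; fraction = 270 / 2475 = 6/55.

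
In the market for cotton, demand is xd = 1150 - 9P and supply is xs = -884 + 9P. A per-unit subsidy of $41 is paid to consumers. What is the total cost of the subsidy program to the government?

Pre-subsidy: 1150 - 9P = -884 + 9P gives P* = 113, x* = 133.
With the rebate, buyers effectively pay Pb = Ps − 41, where Ps is the price sellers receive.
Demand in terms of Ps becomes xd = 1150 − 9(Ps − 41) = 1519 - 9Ps. Setting this equal to supply: 1519 - 9Ps = -884 + 9Ps, so Ps = 133.5.
Buyers pay Pb = 133.5 − 41 = 92.5; x' = -884 + 9·133.5 = 317.5.
Government outlay = subsidy × quantity = 41 × 317.5 = 13017.5.

Government cost = $13017.5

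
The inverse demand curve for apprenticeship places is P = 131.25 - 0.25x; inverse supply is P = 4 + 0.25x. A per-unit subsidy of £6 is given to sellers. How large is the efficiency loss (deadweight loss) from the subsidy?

Deadweight loss = £36

Pre-subsidy: 131.25 - 0.25x = 4 + 0.25x gives x* = 254.5 and P* = 67.625.
With the subsidy, sellers receive Ps = Pb + 6 for each unit, where Pb is the price buyers pay.
On the curves, Pb = 131.25 - 0.25x and Ps = 4 + 0.25x; the wedge Ps − Pb = 6 gives 4 + 0.25x − (131.25 - 0.25x) = 6, so x' = 266.5.
Then Pb = 131.25 − 0.25·266.5 = 64.625 and Ps = 4 + 0.25·266.5 = 70.625.
The subsidy expands output by 266.5 − 254.5 = 12 past the efficient level; on those units the gap between marginal cost and willingness to pay runs from 0 up to 6.
DWL = ½ × 6 × 12 = 36.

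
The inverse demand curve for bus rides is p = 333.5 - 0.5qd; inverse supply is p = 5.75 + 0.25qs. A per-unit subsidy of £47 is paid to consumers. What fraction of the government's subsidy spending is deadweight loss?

Pre-subsidy: 333.5 - 0.5q = 5.75 + 0.25q gives q* = 437 and p* = 115.
With the rebate, buyers effectively pay pb = ps − 47, where ps is the price sellers receive.
On the curves, pb = 333.5 - 0.5q and ps = 5.75 + 0.25q; the wedge ps − pb = 47 gives 5.75 + 0.25q − (333.5 - 0.5q) = 47, so q' = 1499/3.
Then pb = 333.5 − 0.5·(1499/3) = 251/3 and ps = 5.75 + 0.25·(1499/3) = 392/3.
ΔCS = ½(437 + 1499/3)(115 − 251/3) = 132070/9; ΔPS = ½(437 + 1499/3)(392/3 − 115) = 66035/9.
Government spending = 47 × 1499/3 = 70453/3.
DWL = ½ × 47 × (1499/3 − 437) = 4418/3; fraction = (4418/3) / (70453/3) = 94/1499.

DWL / government spending = 94/1499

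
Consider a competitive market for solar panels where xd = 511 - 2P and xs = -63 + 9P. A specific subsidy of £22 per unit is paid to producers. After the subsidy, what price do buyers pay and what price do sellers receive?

Buyers pay 376/11; sellers receive 618/11

Pre-subsidy: 511 - 2P = -63 + 9P gives P* = 574/11, x* = 4473/11.
With the subsidy, sellers receive Ps = Pb + 22 for each unit, where Pb is the price buyers pay.
Supply in terms of Pb becomes xs = -63 + 9(Pb + 22) = 135 + 9Pb. Setting this equal to demand: 511 - 2Pb = 135 + 9Pb, so Pb = 376/11.
Sellers receive Ps = 376/11 + 22 = 618/11; x' = 511 − 2·(376/11) = 4869/11.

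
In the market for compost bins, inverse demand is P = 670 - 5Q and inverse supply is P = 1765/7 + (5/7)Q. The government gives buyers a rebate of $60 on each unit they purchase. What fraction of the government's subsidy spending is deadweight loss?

Pre-subsidy: 670 - 5Q = 1765/7 + (5/7)Q gives Q* = 73.125 and P* = 304.375.
With the rebate, buyers effectively pay Pb = Ps − 60, where Ps is the price sellers receive.
On the curves, Pb = 670 - 5Q and Ps = 1765/7 + (5/7)Q; the wedge Ps − Pb = 60 gives 1765/7 + (5/7)Q − (670 - 5Q) = 60, so Q' = 83.625.
Then Pb = 670 − 5·83.625 = 251.875 and Ps = 1765/7 + (5/7)·83.625 = 311.875.
ΔCS = ½(73.125 + 83.625)(304.375 − 251.875) = 4114.6875; ΔPS = ½(73.125 + 83.625)(311.875 − 304.375) = 587.8125.
Government spending = 60 × 83.625 = 5017.5.
DWL = ½ × 60 × (83.625 − 73.125) = 315; fraction = 315 / 5017.5 = 14/223.

DWL / government spending = 14/223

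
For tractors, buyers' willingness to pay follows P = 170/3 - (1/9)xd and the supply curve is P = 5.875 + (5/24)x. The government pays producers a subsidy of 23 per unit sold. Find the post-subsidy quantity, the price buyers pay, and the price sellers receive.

Pre-subsidy: 170/3 - (1/9)x = 5.875 + (5/24)x gives x* = 159 and P* = 39.
With the subsidy, sellers receive Ps = Pb + 23 for each unit, where Pb is the price buyers pay.
On the curves, Pb = 170/3 - (1/9)x and Ps = 5.875 + (5/24)x; the wedge Ps − Pb = 23 gives 5.875 + (5/24)x − (170/3 - (1/9)x) = 23, so x' = 231.
Then Pb = 170/3 − (1/9)·231 = 31 and Ps = 5.875 + (5/24)·231 = 54.

x' = 231; buyers pay 31; sellers receive 54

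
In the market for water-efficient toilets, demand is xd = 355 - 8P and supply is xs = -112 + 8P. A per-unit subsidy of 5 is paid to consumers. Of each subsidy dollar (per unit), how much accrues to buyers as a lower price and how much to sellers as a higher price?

Buyers gain 2.5 per unit; sellers gain 2.5 per unit

Pre-subsidy: 355 - 8P = -112 + 8P gives P* = 29.1875, x* = 121.5.
With the rebate, buyers effectively pay Pb = Ps − 5, where Ps is the price sellers receive.
Demand in terms of Ps becomes xd = 355 − 8(Ps − 5) = 395 - 8Ps. Setting this equal to supply: 395 - 8Ps = -112 + 8Ps, so Ps = 31.6875.
Buyers pay Pb = 31.6875 − 5 = 26.6875; x' = -112 + 8·31.6875 = 141.5.
Buyers' price falls by P* − Pb = 29.1875 − 26.6875 = 2.5; sellers' price rises by Ps − P* = 31.6875 − 29.1875 = 2.5.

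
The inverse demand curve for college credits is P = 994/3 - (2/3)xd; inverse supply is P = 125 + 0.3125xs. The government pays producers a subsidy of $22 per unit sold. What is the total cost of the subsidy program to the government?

Government cost = 241120/47

Pre-subsidy: 994/3 - (2/3)x = 125 + 0.3125x gives x* = 9904/47 and P* = 8970/47.
With the subsidy, sellers receive Ps = Pb + 22 for each unit, where Pb is the price buyers pay.
On the curves, Pb = 994/3 - (2/3)x and Ps = 125 + 0.3125x; the wedge Ps − Pb = 22 gives 125 + 0.3125x − (994/3 - (2/3)x) = 22, so x' = 10960/47.
Then Pb = 994/3 − (2/3)·(10960/47) = 8266/47 and Ps = 125 + 0.3125·(10960/47) = 9300/47.
Government outlay = subsidy × quantity = 22 × 10960/47 = 241120/47.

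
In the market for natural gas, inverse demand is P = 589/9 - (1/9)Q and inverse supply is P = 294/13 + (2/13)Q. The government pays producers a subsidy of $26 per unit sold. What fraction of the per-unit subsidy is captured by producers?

Pre-subsidy: 589/9 - (1/9)Q = 294/13 + (2/13)Q gives Q* = 5011/31 and P* = 1472/31.
With the subsidy, sellers receive Ps = Pb + 26 for each unit, where Pb is the price buyers pay.
On the curves, Pb = 589/9 - (1/9)Q and Ps = 294/13 + (2/13)Q; the wedge Ps − Pb = 26 gives 294/13 + (2/13)Q − (589/9 - (1/9)Q) = 26, so Q' = 8053/31.
Then Pb = 589/9 − (1/9)·(8053/31) = 1134/31 and Ps = 294/13 + (2/13)·(8053/31) = 1940/31.
Buyers' price falls by P* − Pb = 1472/31 − 1134/31 = 338/31; sellers' price rises by Ps − P* = 1940/31 − 1472/31 = 468/31.
So producers capture (468/31)/26 = 18/31 of each unit of subsidy.

Producer share = 18/31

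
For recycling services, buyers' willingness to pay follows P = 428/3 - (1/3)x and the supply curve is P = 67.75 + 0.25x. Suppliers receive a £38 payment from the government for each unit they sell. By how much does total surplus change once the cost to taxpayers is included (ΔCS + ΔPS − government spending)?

Net change in total surplus = -8664/7

Pre-subsidy: 428/3 - (1/3)x = 67.75 + 0.25x gives x* = 899/7 and P* = 699/7.
With the subsidy, sellers receive Ps = Pb + 38 for each unit, where Pb is the price buyers pay.
On the curves, Pb = 428/3 - (1/3)x and Ps = 67.75 + 0.25x; the wedge Ps − Pb = 38 gives 67.75 + 0.25x − (428/3 - (1/3)x) = 38, so x' = 1355/7.
Then Pb = 428/3 − (1/3)·(1355/7) = 547/7 and Ps = 67.75 + 0.25·(1355/7) = 813/7.
ΔCS = ½(899/7 + 1355/7)(699/7 − 547/7) = 3496; ΔPS = ½(899/7 + 1355/7)(813/7 − 699/7) = 2622.
Government spending = 38 × 1355/7 = 51490/7.
Net change = 3496 + 2622 − 51490/7 = -8664/7. The loss equals the DWL triangle ½·38·456/7.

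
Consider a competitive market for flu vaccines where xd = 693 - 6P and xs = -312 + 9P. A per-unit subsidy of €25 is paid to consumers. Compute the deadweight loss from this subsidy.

Pre-subsidy: 693 - 6P = -312 + 9P gives P* = 67, x* = 291.
With the rebate, buyers effectively pay Pb = Ps − 25, where Ps is the price sellers receive.
Demand in terms of Ps becomes xd = 693 − 6(Ps − 25) = 843 - 6Ps. Setting this equal to supply: 843 - 6Ps = -312 + 9Ps, so Ps = 77.
Buyers pay Pb = 77 − 25 = 52; x' = -312 + 9·77 = 381.
The subsidy expands output by 381 − 291 = 90 past the efficient level; on those units the gap between marginal cost and willingness to pay runs from 0 up to 25.
DWL = ½ × 25 × 90 = 1125.

Deadweight loss = €1125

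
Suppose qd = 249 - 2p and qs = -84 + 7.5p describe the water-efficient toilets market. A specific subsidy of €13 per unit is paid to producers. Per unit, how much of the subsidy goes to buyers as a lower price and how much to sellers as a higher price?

Buyers gain 195/19 per unit; sellers gain 52/19 per unit

Pre-subsidy: 249 - 2p = -84 + 7.5p gives p* = 666/19, q* = 3399/19.
With the subsidy, sellers receive ps = pb + 13 for each unit, where pb is the price buyers pay.
Supply in terms of pb becomes qs = -84 + 7.5(pb + 13) = 13.5 + 7.5pb. Setting this equal to demand: 249 - 2pb = 13.5 + 7.5pb, so pb = 471/19.
Sellers receive ps = 471/19 + 13 = 718/19; q' = 249 − 2·(471/19) = 3789/19.
Buyers' price falls by p* − pb = 666/19 − 471/19 = 195/19; sellers' price rises by ps − p* = 718/19 − 666/19 = 52/19.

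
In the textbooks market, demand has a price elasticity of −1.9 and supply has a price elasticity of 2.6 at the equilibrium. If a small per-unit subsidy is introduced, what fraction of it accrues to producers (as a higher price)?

Producer share = 19/45

For a small subsidy around the equilibrium, the benefit split depends on the relative slopes, which at a point are proportional to the elasticities.
Buyer share = εs/(εs + |εd|) = 2.6/(2.6 + 1.9) = 26/45; seller share = |εd|/(εs + |εd|) = 19/45.
So producers capture 19/45 of the subsidy.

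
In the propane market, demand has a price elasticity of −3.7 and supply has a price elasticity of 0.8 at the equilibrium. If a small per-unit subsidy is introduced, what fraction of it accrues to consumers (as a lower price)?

For a small subsidy around the equilibrium, the benefit split depends on the relative slopes, which at a point are proportional to the elasticities.
Buyer share = εs/(εs + |εd|) = 0.8/(0.8 + 3.7) = 8/45; seller share = |εd|/(εs + |εd|) = 37/45.

Consumer share = 8/45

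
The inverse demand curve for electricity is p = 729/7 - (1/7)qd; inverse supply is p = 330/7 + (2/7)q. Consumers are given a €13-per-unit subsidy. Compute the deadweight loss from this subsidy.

Deadweight loss = 1183/6

Pre-subsidy: 729/7 - (1/7)q = 330/7 + (2/7)q gives q* = 133 and p* = 596/7.
With the rebate, buyers effectively pay pb = ps − 13, where ps is the price sellers receive.
On the curves, pb = 729/7 - (1/7)q and ps = 330/7 + (2/7)q; the wedge ps − pb = 13 gives 330/7 + (2/7)q − (729/7 - (1/7)q) = 13, so q' = 490/3.
Then pb = 729/7 − (1/7)·(490/3) = 1697/21 and ps = 330/7 + (2/7)·(490/3) = 1970/21.
The subsidy expands output by 490/3 − 133 = 91/3 past the efficient level; on those units the gap between marginal cost and willingness to pay runs from 0 up to 13.
DWL = ½ × 13 × 91/3 = 1183/6.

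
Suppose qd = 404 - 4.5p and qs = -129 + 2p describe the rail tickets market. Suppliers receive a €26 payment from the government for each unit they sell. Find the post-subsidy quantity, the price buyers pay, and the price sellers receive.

Pre-subsidy: 404 - 4.5p = -129 + 2p gives p* = 82, q* = 35.
With the subsidy, sellers receive ps = pb + 26 for each unit, where pb is the price buyers pay.
Supply in terms of pb becomes qs = -129 + 2(pb + 26) = -77 + 2pb. Setting this equal to demand: 404 - 4.5pb = -77 + 2pb, so pb = 74.
Sellers receive ps = 74 + 26 = 100; q' = 404 − 4.5·74 = 71.

q' = 71; buyers pay €74; sellers receive €100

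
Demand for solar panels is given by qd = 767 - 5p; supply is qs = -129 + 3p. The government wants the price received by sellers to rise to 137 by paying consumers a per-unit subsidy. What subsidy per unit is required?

Required subsidy s = 40 per unit

At a seller price of 137, quantity supplied is -129 + 3·137 = 282.
Buyers absorb 282 only when they pay pb with 767 − 5·pb = 282, i.e. pb = 97.
s = ps − pb = 137 − 97 = 40.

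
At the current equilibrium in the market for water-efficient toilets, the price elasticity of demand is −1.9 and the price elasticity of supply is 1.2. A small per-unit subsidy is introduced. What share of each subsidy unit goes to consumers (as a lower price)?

Consumer share = 12/31

For a small subsidy around the equilibrium, the benefit split depends on the relative slopes, which at a point are proportional to the elasticities.
Buyer share = εs/(εs + |εd|) = 1.2/(1.2 + 1.9) = 12/31; seller share = |εd|/(εs + |εd|) = 19/31.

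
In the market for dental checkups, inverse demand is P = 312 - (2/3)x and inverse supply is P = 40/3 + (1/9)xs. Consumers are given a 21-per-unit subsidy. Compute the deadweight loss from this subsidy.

Pre-subsidy: 312 - (2/3)x = 40/3 + (1/9)x gives x* = 384 and P* = 56.
With the rebate, buyers effectively pay Pb = Ps − 21, where Ps is the price sellers receive.
On the curves, Pb = 312 - (2/3)x and Ps = 40/3 + (1/9)x; the wedge Ps − Pb = 21 gives 40/3 + (1/9)x − (312 - (2/3)x) = 21, so x' = 411.
Then Pb = 312 − (2/3)·411 = 38 and Ps = 40/3 + (1/9)·411 = 59.
The subsidy expands output by 411 − 384 = 27 past the efficient level; on those units the gap between marginal cost and willingness to pay runs from 0 up to 21.
DWL = ½ × 21 × 27 = 283.5.

Deadweight loss = 283.5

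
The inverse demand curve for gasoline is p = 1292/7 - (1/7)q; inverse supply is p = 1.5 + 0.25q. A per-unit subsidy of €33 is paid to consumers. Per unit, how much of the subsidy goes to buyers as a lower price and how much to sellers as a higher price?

Buyers gain €12 per unit; sellers gain €21 per unit

Pre-subsidy: 1292/7 - (1/7)q = 1.5 + 0.25q gives q* = 466 and p* = 118.
With the rebate, buyers effectively pay pb = ps − 33, where ps is the price sellers receive.
On the curves, pb = 1292/7 - (1/7)q and ps = 1.5 + 0.25q; the wedge ps − pb = 33 gives 1.5 + 0.25q − (1292/7 - (1/7)q) = 33, so q' = 550.
Then pb = 1292/7 − (1/7)·550 = 106 and ps = 1.5 + 0.25·550 = 139.
Buyers' price falls by p* − pb = 118 − 106 = 12; sellers' price rises by ps − p* = 139 − 118 = 21.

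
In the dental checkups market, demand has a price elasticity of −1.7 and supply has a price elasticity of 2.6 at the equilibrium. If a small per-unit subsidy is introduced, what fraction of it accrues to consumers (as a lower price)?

Consumer share = 26/43

For a small subsidy around the equilibrium, the benefit split depends on the relative slopes, which at a point are proportional to the elasticities.
Buyer share = εs/(εs + |εd|) = 2.6/(2.6 + 1.7) = 26/43; seller share = |εd|/(εs + |εd|) = 17/43.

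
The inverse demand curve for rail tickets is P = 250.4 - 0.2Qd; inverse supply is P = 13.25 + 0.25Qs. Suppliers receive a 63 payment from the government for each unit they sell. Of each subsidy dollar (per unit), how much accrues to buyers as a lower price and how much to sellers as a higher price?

Pre-subsidy: 250.4 - 0.2Q = 13.25 + 0.25Q gives Q* = 527 and P* = 145.
With the subsidy, sellers receive Ps = Pb + 63 for each unit, where Pb is the price buyers pay.
On the curves, Pb = 250.4 - 0.2Q and Ps = 13.25 + 0.25Q; the wedge Ps − Pb = 63 gives 13.25 + 0.25Q − (250.4 - 0.2Q) = 63, so Q' = 667.
Then Pb = 250.4 − 0.2·667 = 117 and Ps = 13.25 + 0.25·667 = 180.
Buyers' price falls by P* − Pb = 145 − 117 = 28; sellers' price rises by Ps − P* = 180 − 145 = 35.

Buyers gain 28 per unit; sellers gain 35 per unit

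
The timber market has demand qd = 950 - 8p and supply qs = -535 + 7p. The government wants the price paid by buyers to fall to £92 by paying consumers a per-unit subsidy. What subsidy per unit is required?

At a buyer price of 92, quantity demanded is 950 − 8·92 = 214.
Sellers supply 214 only when they receive ps with -535 + 7·ps = 214, i.e. ps = 107.
s = ps − pb = 107 − 92 = 15.

Required subsidy s = £15 per unit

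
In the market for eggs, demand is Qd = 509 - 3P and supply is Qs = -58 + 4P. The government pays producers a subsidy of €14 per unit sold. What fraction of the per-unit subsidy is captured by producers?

Producer share = 3/7

Pre-subsidy: 509 - 3P = -58 + 4P gives P* = 81, Q* = 266.
With the subsidy, sellers receive Ps = Pb + 14 for each unit, where Pb is the price buyers pay.
Supply in terms of Pb becomes Qs = -58 + 4(Pb + 14) = -2 + 4Pb. Setting this equal to demand: 509 - 3Pb = -2 + 4Pb, so Pb = 73.
Sellers receive Ps = 73 + 14 = 87; Q' = 509 − 3·73 = 290.
Buyers' price falls by P* − Pb = 81 − 73 = 8; sellers' price rises by Ps − P* = 87 − 81 = 6.
So producers capture 6/14 = 3/7 of each unit of subsidy.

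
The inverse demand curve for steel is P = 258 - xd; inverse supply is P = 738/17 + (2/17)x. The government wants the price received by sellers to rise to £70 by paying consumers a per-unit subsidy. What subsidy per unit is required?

At a seller price of 70, quantity supplied is -369 + 8.5·70 = 226.
Buyers absorb 226 only when they pay Pb = 258 − 1·226 = 32.
s = Ps − Pb = 70 − 32 = 38.

Required subsidy s = £38 per unit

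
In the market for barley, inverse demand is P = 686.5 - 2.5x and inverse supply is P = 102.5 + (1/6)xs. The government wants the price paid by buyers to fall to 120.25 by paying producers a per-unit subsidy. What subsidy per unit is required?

At a buyer price of 120.25, quantity demanded is 274.6 − 0.4·120.25 = 226.5.
Sellers supply 226.5 only when they receive Ps = 102.5 + (1/6)·226.5 = 140.25.
s = Ps − Pb = 140.25 − 120.25 = 20.

Required subsidy s = 20 per unit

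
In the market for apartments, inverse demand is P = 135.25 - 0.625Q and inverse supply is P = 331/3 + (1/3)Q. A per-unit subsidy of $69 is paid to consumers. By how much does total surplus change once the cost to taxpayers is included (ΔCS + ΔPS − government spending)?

Pre-subsidy: 135.25 - 0.625Q = 331/3 + (1/3)Q gives Q* = 26 and P* = 119.
With the rebate, buyers effectively pay Pb = Ps − 69, where Ps is the price sellers receive.
On the curves, Pb = 135.25 - 0.625Q and Ps = 331/3 + (1/3)Q; the wedge Ps − Pb = 69 gives 331/3 + (1/3)Q − (135.25 - 0.625Q) = 69, so Q' = 98.
Then Pb = 135.25 − 0.625·98 = 74 and Ps = 331/3 + (1/3)·98 = 143.
ΔCS = ½(26 + 98)(119 − 74) = 2790; ΔPS = ½(26 + 98)(143 − 119) = 1488.
Government spending = 69 × 98 = 6762.
Net change = 2790 + 1488 − 6762 = -2484. The loss equals the DWL triangle ½·69·72.

Net change in total surplus = -$2484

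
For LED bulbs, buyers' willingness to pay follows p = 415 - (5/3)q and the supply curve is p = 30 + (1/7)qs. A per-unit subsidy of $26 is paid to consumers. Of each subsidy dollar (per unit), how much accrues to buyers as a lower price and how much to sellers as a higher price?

Buyers gain 455/19 per unit; sellers gain 39/19 per unit

Pre-subsidy: 415 - (5/3)q = 30 + (1/7)q gives q* = 8085/38 and p* = 2295/38.
With the rebate, buyers effectively pay pb = ps − 26, where ps is the price sellers receive.
On the curves, pb = 415 - (5/3)q and ps = 30 + (1/7)q; the wedge ps − pb = 26 gives 30 + (1/7)q − (415 - (5/3)q) = 26, so q' = 8631/38.
Then pb = 415 − (5/3)·(8631/38) = 1385/38 and ps = 30 + (1/7)·(8631/38) = 2373/38.
Buyers' price falls by p* − pb = 2295/38 − 1385/38 = 455/19; sellers' price rises by ps − p* = 2373/38 − 2295/38 = 39/19.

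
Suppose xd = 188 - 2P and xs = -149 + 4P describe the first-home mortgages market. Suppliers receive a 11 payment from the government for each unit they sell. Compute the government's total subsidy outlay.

Government cost = 2981/3

Pre-subsidy: 188 - 2P = -149 + 4P gives P* = 337/6, x* = 227/3.
With the subsidy, sellers receive Ps = Pb + 11 for each unit, where Pb is the price buyers pay.
Supply in terms of Pb becomes xs = -149 + 4(Pb + 11) = -105 + 4Pb. Setting this equal to demand: 188 - 2Pb = -105 + 4Pb, so Pb = 293/6.
Sellers receive Ps = 293/6 + 11 = 359/6; x' = 188 − 2·(293/6) = 271/3.
Government outlay = subsidy × quantity = 11 × 271/3 = 2981/3.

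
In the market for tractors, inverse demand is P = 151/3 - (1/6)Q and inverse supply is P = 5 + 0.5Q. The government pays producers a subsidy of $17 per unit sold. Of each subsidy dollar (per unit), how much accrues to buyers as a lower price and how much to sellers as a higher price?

Buyers gain $4.25 per unit; sellers gain $12.75 per unit

Pre-subsidy: 151/3 - (1/6)Q = 5 + 0.5Q gives Q* = 68 and P* = 39.
With the subsidy, sellers receive Ps = Pb + 17 for each unit, where Pb is the price buyers pay.
On the curves, Pb = 151/3 - (1/6)Q and Ps = 5 + 0.5Q; the wedge Ps − Pb = 17 gives 5 + 0.5Q − (151/3 - (1/6)Q) = 17, so Q' = 93.5.
Then Pb = 151/3 − (1/6)·93.5 = 34.75 and Ps = 5 + 0.5·93.5 = 51.75.
Buyers' price falls by P* − Pb = 39 − 34.75 = 4.25; sellers' price rises by Ps − P* = 51.75 − 39 = 12.75.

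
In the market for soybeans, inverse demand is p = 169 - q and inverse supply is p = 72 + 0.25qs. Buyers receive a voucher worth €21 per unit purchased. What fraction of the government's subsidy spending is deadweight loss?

DWL / government spending = 21/236

Pre-subsidy: 169 - q = 72 + 0.25q gives q* = 77.6 and p* = 91.4.
With the rebate, buyers effectively pay pb = ps − 21, where ps is the price sellers receive.
On the curves, pb = 169 - q and ps = 72 + 0.25q; the wedge ps − pb = 21 gives 72 + 0.25q − (169 - q) = 21, so q' = 94.4.
Then pb = 169 − 1·94.4 = 74.6 and ps = 72 + 0.25·94.4 = 95.6.
ΔCS = ½(77.6 + 94.4)(91.4 − 74.6) = 1444.8; ΔPS = ½(77.6 + 94.4)(95.6 − 91.4) = 361.2.
Government spending = 21 × 94.4 = 1982.4.
DWL = ½ × 21 × (94.4 − 77.6) = 176.4; fraction = 176.4 / 1982.4 = 21/236.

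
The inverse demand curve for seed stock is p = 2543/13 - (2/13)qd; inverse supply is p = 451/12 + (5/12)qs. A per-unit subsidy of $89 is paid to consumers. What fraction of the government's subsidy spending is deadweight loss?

DWL / government spending = 78/433

Pre-subsidy: 2543/13 - (2/13)q = 451/12 + (5/12)q gives q* = 277 and p* = 153.
With the rebate, buyers effectively pay pb = ps − 89, where ps is the price sellers receive.
On the curves, pb = 2543/13 - (2/13)q and ps = 451/12 + (5/12)q; the wedge ps − pb = 89 gives 451/12 + (5/12)q − (2543/13 - (2/13)q) = 89, so q' = 433.
Then pb = 2543/13 − (2/13)·433 = 129 and ps = 451/12 + (5/12)·433 = 218.
ΔCS = ½(277 + 433)(153 − 129) = 8520; ΔPS = ½(277 + 433)(218 − 153) = 23075.
Government spending = 89 × 433 = 38537.
DWL = ½ × 89 × (433 − 277) = 6942; fraction = 6942 / 38537 = 78/433.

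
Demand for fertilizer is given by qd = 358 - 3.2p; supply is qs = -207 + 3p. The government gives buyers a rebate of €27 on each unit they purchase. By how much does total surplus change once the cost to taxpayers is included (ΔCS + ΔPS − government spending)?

Pre-subsidy: 358 - 3.2p = -207 + 3p gives p* = 2825/31, q* = 2058/31.
With the rebate, buyers effectively pay pb = ps − 27, where ps is the price sellers receive.
Demand in terms of ps becomes qd = 358 − 3.2(ps − 27) = 444.4 - 3.2ps. Setting this equal to supply: 444.4 - 3.2ps = -207 + 3ps, so ps = 3257/31.
Buyers pay pb = 3257/31 − 27 = 2420/31; q' = -207 + 3·(3257/31) = 3354/31.
ΔCS = ½(2058/31 + 3354/31)(2825/31 − 2420/31) = 1095930/961; ΔPS = ½(2058/31 + 3354/31)(3257/31 − 2825/31) = 1168992/961.
Government spending = 27 × 3354/31 = 90558/31.
Net change = 1095930/961 + 1168992/961 − 90558/31 = -17496/31. The loss equals the DWL triangle ½·27·1296/31.

Net change in total surplus = -17496/31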